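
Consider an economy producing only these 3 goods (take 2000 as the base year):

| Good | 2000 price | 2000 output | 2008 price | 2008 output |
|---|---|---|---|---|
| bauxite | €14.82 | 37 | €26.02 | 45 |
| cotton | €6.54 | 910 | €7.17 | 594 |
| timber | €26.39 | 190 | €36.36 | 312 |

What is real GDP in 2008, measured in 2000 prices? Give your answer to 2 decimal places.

€12785.34

Real GDP 2008 = Σ (p_2000 × q_2008) = 14.82·45 + 6.54·594 + 26.39·312 = 12785.34.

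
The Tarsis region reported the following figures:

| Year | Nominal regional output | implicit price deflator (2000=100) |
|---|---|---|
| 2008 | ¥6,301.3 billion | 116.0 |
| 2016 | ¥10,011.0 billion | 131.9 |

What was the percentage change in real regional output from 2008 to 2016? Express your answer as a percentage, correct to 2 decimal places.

Real regional output 2008 = 6301.3 / 1.160 = 5432.16.
Real regional output 2016 = 10011.0 / 1.319 = 7589.84.
Real growth = 7589.84 / 5432.16 − 1 = 0.3972.

39.72%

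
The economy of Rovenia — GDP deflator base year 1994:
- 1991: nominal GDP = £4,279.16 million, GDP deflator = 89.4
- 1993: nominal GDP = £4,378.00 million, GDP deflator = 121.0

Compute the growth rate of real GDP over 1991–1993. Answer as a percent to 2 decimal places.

Real GDP 1991 = 4279.16 / 0.894 = 4786.53.
Real GDP 1993 = 4378.00 / 1.210 = 3618.18.
Real growth = 3618.18 / 4786.53 − 1 = -0.2441.

-24.41%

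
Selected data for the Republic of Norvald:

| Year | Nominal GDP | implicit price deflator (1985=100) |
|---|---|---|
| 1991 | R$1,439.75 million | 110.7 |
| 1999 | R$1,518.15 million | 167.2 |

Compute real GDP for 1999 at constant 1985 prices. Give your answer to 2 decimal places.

Real GDP = Nominal / (implicit price deflator/100) = 1518.15 / 1.672 = 907.98.

R$907.98 million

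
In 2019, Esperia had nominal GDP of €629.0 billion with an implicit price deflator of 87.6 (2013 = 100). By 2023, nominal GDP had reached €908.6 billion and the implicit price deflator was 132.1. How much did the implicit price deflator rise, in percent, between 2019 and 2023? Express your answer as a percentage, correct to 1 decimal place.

Price-level change = 132.1 / 87.6 − 1 = 0.5080.

50.8%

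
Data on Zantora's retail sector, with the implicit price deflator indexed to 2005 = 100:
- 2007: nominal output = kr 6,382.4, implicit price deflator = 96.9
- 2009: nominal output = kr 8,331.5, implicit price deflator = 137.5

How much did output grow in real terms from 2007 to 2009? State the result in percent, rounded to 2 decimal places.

Deflate each year: 2007 → 6382.4/0.969 = 6586.58; 2009 → 8331.5/1.375 = 6059.27.
So real output changed by 6059.27/6586.58 − 1 = -0.0801, i.e. -8.01%.

-8.01%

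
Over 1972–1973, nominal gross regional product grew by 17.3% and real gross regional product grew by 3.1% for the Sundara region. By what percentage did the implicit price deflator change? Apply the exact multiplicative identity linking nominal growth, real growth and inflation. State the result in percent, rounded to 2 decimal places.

(1 + g_nom) = (1 + g_real)(1 + π), so π = 1.1730 / 1.0310 − 1 = 0.13773.

13.77%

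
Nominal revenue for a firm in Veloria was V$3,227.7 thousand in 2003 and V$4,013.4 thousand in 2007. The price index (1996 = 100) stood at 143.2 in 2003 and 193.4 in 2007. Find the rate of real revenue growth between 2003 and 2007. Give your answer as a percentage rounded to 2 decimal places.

Deflate each year: 2003 → 3227.7/1.432 = 2253.98; 2007 → 4013.4/1.934 = 2075.18.
So real revenue changed by 2075.18/2253.98 − 1 = -0.0793, i.e. -7.93%.

-7.93%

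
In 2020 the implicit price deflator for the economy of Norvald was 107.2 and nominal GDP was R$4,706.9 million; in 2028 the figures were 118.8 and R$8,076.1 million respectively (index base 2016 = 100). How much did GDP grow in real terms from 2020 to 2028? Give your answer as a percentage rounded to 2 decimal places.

Real GDP 2020 = 4706.9 / 1.072 = 4390.76.
Real GDP 2028 = 8076.1 / 1.188 = 6798.06.
Real growth = 6798.06 / 4390.76 − 1 = 0.5483.

54.83%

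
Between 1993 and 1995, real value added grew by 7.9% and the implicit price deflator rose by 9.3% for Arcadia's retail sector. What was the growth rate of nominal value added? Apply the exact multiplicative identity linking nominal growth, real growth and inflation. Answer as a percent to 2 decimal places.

(1 + g_nom) = (1 + g_real)(1 + π) = 1.0790 × 1.0930 = 1.17935.

17.93%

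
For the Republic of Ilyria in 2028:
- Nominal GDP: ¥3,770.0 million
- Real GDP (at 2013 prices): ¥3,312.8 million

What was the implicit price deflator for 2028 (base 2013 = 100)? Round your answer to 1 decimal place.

113.8

implicit price deflator = (Nominal / Real) × 100 = 3770.0 / 3312.8 × 100 = 113.80.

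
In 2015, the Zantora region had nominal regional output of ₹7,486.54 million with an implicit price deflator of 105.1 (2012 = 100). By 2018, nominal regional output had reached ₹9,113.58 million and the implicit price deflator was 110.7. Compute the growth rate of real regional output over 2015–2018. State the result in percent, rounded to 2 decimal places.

15.57%

Deflate each year: 2015 → 7486.54/1.051 = 7123.25; 2018 → 9113.58/1.107 = 8232.68.
So real regional output changed by 8232.68/7123.25 − 1 = 0.1557, i.e. 15.57%.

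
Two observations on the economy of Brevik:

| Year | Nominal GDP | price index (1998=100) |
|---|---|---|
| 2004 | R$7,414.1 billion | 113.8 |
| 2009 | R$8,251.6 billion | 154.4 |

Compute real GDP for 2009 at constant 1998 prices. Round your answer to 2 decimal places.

Real GDP = Nominal / (price index/100) = 8251.6 / 1.544 = 5344.30.

R$5,344.30 billion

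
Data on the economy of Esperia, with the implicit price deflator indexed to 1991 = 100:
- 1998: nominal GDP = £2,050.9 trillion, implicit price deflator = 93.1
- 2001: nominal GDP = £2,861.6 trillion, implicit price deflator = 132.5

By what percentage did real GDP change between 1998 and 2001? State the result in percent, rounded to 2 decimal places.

-1.96%

Deflate each year: 1998 → 2050.9/0.931 = 2202.90; 2001 → 2861.6/1.325 = 2159.70.
So real GDP changed by 2159.70/2202.90 − 1 = -0.0196, i.e. -1.96%.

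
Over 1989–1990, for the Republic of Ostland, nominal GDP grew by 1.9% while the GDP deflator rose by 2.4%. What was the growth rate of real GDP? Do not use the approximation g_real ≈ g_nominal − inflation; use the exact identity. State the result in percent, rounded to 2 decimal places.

-0.49%

(1 + g_nom) = (1 + g_real)(1 + π), so g_real = 1.0190 / 1.0240 − 1 = -0.00488.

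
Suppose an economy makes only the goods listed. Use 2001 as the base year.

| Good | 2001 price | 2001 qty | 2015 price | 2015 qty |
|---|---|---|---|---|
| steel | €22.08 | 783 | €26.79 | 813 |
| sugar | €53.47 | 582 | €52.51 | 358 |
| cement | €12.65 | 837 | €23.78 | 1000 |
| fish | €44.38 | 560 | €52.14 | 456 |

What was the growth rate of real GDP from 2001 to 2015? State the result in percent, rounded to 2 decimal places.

-16.54%

Real GDP 2001 = Nominal GDP 2001 = 22.08·783 + 53.47·582 + 12.65·837 + 44.38·560 = 83849.03.
Real GDP 2015 (at 2001 prices) = 22.08·813 + 53.47·358 + 12.65·1000 + 44.38·456 = 69980.58.
Real growth = 69980.58/83849.03 − 1 = -0.1654.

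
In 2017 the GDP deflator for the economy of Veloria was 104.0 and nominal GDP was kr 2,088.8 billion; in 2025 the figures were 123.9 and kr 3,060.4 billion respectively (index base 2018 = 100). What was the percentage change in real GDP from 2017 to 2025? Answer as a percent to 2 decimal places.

22.98%

Real GDP 2017 = 2088.8 / 1.040 = 2008.46.
Real GDP 2025 = 3060.4 / 1.239 = 2470.06.
Real growth = 2470.06 / 2008.46 − 1 = 0.2298.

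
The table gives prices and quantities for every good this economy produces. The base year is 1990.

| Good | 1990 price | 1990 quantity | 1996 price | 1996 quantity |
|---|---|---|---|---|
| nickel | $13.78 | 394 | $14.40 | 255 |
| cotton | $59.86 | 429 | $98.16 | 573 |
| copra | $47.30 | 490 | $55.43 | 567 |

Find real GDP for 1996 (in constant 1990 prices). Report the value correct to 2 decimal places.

$64632.78

Real GDP 1996 = Σ (p_1990 × q_1996) = 13.78·255 + 59.86·573 + 47.30·567 = 64632.78.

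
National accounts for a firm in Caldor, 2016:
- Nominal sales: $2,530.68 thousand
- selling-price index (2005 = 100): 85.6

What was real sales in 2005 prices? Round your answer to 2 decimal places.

$2,956.40 thousand

Real sales = Nominal / (selling-price index/100) = 2530.68 / 0.856 = 2956.40.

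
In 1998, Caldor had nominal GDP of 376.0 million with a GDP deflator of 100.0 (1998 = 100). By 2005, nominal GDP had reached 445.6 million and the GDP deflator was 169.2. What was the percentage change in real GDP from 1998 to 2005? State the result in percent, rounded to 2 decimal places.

Deflate each year: 1998 → 376.0/1.000 = 376.00; 2005 → 445.6/1.692 = 263.36.
So real GDP changed by 263.36/376.00 − 1 = -0.2996, i.e. -29.96%.

-29.96%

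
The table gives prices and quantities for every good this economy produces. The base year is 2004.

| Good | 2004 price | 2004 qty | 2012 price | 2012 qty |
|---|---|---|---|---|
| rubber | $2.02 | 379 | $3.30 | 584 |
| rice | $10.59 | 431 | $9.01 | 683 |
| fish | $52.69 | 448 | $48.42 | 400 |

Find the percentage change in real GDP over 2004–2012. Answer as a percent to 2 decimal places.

1.91%

Real GDP 2004 = Nominal GDP 2004 = 2.02·379 + 10.59·431 + 52.69·448 = 28934.99.
Real GDP 2012 (at 2004 prices) = 2.02·584 + 10.59·683 + 52.69·400 = 29488.65.
Real growth = 29488.65/28934.99 − 1 = 0.0191.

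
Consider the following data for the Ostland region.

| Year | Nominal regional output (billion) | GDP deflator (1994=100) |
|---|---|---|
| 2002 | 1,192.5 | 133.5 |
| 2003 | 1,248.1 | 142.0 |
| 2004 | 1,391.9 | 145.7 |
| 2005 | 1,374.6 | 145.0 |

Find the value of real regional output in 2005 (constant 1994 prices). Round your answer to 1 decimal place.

948.0 billion

Real regional output 2005 = 1374.6 / 1.450 = 948.00.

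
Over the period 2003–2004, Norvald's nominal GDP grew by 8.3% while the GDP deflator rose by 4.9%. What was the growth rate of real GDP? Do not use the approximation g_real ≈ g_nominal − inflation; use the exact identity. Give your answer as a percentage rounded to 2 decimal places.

(1 + g_nom) = (1 + g_real)(1 + π), so g_real = 1.0830 / 1.0490 − 1 = 0.03241.

3.24%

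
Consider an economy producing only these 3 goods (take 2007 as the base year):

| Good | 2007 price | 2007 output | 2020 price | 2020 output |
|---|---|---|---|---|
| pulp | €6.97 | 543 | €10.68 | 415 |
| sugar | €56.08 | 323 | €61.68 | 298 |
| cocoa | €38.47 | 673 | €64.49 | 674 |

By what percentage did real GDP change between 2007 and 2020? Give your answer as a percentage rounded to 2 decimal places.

Real GDP 2007 = Nominal GDP 2007 = 6.97·543 + 56.08·323 + 38.47·673 = 47788.86.
Real GDP 2020 (at 2007 prices) = 6.97·415 + 56.08·298 + 38.47·674 = 45533.17.
Real growth = 45533.17/47788.86 − 1 = -0.0472.

-4.72%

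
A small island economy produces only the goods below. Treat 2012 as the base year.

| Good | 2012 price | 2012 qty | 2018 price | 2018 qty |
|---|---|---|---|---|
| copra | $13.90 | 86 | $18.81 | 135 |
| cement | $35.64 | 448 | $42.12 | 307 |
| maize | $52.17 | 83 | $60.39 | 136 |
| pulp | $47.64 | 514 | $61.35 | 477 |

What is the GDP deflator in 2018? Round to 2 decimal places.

124.18

Nominal GDP 2018 = 18.81·135 + 42.12·307 + 60.39·136 + 61.35·477 = 52947.18.
Real GDP 2018 (at 2012 prices) = 13.90·135 + 35.64·307 + 52.17·136 + 47.64·477 = 42637.38.
Deflator = Nominal/Real × 100 = 52947.18/42637.38 × 100 = 124.180.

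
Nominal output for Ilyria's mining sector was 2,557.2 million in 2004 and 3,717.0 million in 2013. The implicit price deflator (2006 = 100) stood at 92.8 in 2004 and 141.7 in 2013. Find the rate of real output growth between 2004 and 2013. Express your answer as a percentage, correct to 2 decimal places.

Deflate each year: 2004 → 2557.2/0.928 = 2755.60; 2013 → 3717.0/1.417 = 2623.15.
So real output changed by 2623.15/2755.60 − 1 = -0.0481, i.e. -4.81%.

-4.81%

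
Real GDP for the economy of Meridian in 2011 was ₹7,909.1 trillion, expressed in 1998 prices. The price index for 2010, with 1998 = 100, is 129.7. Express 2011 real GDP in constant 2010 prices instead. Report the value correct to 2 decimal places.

Real GDP in 2010 prices = Real GDP in 1998 prices × (P_2010/P_1998) = 7909.1 × 1.297 = 10258.10.

₹10,258.10 trillion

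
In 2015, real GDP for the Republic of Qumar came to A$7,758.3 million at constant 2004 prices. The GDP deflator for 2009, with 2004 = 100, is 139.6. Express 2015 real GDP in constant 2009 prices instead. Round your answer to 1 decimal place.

Real GDP in 2009 prices = Real GDP in 2004 prices × (P_2009/P_2004) = 7758.3 × 1.396 = 10830.59.

A$10,830.6 million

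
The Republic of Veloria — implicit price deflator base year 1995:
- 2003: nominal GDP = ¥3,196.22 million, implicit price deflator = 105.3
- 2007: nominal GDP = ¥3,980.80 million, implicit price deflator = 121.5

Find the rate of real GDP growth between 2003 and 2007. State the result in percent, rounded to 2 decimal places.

Real GDP 2003 = 3196.22 / 1.053 = 3035.35.
Real GDP 2007 = 3980.80 / 1.215 = 3276.38.
Real growth = 3276.38 / 3035.35 − 1 = 0.0794.

7.94%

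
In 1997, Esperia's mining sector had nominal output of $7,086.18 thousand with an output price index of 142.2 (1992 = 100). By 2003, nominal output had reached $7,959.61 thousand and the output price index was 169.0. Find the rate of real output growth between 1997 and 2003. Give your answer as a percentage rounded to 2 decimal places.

-5.49%

Deflate each year: 1997 → 7086.18/1.422 = 4983.25; 2003 → 7959.61/1.690 = 4709.83.
So real output changed by 4709.83/4983.25 − 1 = -0.0549, i.e. -5.49%.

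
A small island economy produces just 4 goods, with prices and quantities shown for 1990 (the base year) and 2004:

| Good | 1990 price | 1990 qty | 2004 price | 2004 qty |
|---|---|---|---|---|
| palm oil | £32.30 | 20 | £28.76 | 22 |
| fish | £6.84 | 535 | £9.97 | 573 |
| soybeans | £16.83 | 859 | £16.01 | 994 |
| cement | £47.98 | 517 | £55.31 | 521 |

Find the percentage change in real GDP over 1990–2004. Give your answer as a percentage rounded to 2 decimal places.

6.40%

Real GDP 1990 = Nominal GDP 1990 = 32.30·20 + 6.84·535 + 16.83·859 + 47.98·517 = 43568.03.
Real GDP 2004 (at 1990 prices) = 32.30·22 + 6.84·573 + 16.83·994 + 47.98·521 = 46356.52.
Real growth = 46356.52/43568.03 − 1 = 0.0640.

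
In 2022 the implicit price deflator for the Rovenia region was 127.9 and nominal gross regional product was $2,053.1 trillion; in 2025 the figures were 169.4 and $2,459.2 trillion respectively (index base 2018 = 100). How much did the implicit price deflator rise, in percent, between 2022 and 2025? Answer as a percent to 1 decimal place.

32.4%

Price-level change = 169.4 / 127.9 − 1 = 0.3245.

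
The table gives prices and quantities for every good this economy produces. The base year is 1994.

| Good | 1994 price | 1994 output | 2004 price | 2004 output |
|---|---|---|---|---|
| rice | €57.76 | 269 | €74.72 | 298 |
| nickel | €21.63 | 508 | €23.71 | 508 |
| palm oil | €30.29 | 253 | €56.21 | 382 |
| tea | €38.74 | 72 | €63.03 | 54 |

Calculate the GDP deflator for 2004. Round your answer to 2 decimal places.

141.38

Nominal GDP 2004 = 74.72·298 + 23.71·508 + 56.21·382 + 63.03·54 = 59187.08.
Real GDP 2004 (at 1994 prices) = 57.76·298 + 21.63·508 + 30.29·382 + 38.74·54 = 41863.26.
Deflator = Nominal/Real × 100 = 59187.08/41863.26 × 100 = 141.382.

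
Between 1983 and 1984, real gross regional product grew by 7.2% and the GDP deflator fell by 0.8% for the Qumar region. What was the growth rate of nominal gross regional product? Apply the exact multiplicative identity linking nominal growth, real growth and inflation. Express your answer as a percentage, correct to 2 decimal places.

6.34%

(1 + g_nom) = (1 + g_real)(1 + π) = 1.0720 × 0.9920 = 1.06342.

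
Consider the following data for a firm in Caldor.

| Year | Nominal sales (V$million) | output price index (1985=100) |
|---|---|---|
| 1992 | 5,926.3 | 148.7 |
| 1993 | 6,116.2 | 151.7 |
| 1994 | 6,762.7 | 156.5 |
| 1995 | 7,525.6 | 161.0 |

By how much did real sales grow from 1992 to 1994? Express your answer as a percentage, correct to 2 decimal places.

8.43%

Real sales 1992 = 5926.3/1.487 = 3985.41.
Real sales 1994 = 6762.7/1.565 = 4321.21.
Change = 4321.21/3985.41 − 1 = 0.0843.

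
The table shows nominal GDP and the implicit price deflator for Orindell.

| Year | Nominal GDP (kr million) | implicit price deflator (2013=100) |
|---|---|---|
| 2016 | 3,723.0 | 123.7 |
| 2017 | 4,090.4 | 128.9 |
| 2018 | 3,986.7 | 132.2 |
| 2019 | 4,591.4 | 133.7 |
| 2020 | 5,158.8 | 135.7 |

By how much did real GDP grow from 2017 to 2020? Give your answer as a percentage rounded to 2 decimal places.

19.80%

Real GDP 2017 = 4090.4/1.289 = 3173.31.
Real GDP 2020 = 5158.8/1.357 = 3801.62.
Change = 3801.62/3173.31 − 1 = 0.1980.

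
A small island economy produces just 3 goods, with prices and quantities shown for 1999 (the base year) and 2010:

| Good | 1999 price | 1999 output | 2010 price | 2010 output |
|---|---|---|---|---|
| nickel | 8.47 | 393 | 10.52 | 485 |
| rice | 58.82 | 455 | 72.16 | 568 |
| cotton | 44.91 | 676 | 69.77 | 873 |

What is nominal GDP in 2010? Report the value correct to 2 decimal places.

106998.29

Nominal GDP 2010 = Σ (p_2010 × q_2010) = 10.52·485 + 72.16·568 + 69.77·873 = 106998.29.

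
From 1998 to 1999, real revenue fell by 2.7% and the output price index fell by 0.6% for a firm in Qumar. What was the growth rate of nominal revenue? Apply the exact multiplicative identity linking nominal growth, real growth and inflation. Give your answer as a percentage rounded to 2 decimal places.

(1 + g_nom) = (1 + g_real)(1 + π) = 0.9730 × 0.9940 = 0.96716.

-3.28%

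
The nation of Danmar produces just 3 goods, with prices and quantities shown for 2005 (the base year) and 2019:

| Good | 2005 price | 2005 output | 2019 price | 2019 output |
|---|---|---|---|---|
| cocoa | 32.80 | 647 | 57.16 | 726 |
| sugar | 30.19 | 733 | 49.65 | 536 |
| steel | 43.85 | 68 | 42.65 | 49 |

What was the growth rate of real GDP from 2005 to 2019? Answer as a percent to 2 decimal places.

-9.04%

Real GDP 2005 = Nominal GDP 2005 = 32.80·647 + 30.19·733 + 43.85·68 = 46332.67.
Real GDP 2019 (at 2005 prices) = 32.80·726 + 30.19·536 + 43.85·49 = 42143.29.
Real growth = 42143.29/46332.67 − 1 = -0.0904.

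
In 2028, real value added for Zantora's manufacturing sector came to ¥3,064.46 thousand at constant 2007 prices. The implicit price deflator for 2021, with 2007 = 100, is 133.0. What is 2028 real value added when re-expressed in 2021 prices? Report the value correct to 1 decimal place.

Real value added in 2021 prices = Real value added in 2007 prices × (P_2021/P_2007) = 3064.46 × 1.330 = 4075.73.

¥4,075.7 thousand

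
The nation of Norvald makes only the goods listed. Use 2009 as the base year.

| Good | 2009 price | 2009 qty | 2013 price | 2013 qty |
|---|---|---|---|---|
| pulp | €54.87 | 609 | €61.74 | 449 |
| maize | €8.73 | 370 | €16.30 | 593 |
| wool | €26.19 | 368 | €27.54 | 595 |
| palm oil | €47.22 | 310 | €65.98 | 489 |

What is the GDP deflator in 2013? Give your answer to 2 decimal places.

125.63

Nominal GDP 2013 = 61.74·449 + 16.30·593 + 27.54·595 + 65.98·489 = 86037.68.
Real GDP 2013 (at 2009 prices) = 54.87·449 + 8.73·593 + 26.19·595 + 47.22·489 = 68487.15.
Deflator = Nominal/Real × 100 = 86037.68/68487.15 × 100 = 125.626.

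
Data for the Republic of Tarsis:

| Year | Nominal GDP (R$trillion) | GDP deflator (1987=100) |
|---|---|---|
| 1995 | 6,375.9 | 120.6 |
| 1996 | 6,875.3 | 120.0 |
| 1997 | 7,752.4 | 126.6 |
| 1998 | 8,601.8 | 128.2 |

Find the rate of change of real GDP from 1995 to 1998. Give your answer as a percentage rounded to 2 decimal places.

26.91%

Real GDP 1995 = 6375.9/1.206 = 5286.82.
Real GDP 1998 = 8601.8/1.282 = 6709.67.
Change = 6709.67/5286.82 − 1 = 0.2691.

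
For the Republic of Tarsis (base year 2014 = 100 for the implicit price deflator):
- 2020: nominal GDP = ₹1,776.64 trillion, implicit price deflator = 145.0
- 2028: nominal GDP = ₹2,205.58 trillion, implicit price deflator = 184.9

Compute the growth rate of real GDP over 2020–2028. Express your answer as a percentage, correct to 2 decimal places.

-2.65%

Real GDP 2020 = 1776.64 / 1.450 = 1225.27.
Real GDP 2028 = 2205.58 / 1.849 = 1192.85.
Real growth = 1192.85 / 1225.27 − 1 = -0.0265.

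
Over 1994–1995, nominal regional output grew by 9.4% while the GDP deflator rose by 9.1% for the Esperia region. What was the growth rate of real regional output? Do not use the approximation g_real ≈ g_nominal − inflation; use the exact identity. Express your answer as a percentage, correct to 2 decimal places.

(1 + g_nom) = (1 + g_real)(1 + π), so g_real = 1.0940 / 1.0910 − 1 = 0.00275.

0.27%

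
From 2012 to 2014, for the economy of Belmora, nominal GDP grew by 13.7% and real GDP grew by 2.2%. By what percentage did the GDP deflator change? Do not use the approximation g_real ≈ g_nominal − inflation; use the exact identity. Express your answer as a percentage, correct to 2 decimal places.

(1 + g_nom) = (1 + g_real)(1 + π), so π = 1.1370 / 1.0220 − 1 = 0.11252.

11.25%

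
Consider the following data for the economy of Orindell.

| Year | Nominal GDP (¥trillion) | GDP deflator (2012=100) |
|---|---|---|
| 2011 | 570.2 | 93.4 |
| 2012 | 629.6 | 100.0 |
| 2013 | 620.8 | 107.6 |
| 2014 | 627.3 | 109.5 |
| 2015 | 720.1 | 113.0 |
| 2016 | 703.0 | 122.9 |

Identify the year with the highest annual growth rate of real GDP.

2012: real = 629.6/1.000 = 629.60; growth vs 2011 (610.49) = 3.13%.
2013: real = 620.8/1.076 = 576.95; growth vs 2012 (629.60) = -8.36%.
2014: real = 627.3/1.095 = 572.88; growth vs 2013 (576.95) = -0.71%.
2015: real = 720.1/1.130 = 637.26; growth vs 2014 (572.88) = 11.24%.
2016: real = 703.0/1.229 = 572.01; growth vs 2015 (637.26) = -10.24%.

2015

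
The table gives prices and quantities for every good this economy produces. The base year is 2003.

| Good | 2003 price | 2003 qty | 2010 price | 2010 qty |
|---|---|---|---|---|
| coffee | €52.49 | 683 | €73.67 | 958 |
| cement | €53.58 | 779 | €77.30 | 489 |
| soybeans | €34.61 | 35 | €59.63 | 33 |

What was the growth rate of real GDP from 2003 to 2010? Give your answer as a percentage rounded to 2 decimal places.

-1.49%

Real GDP 2003 = Nominal GDP 2003 = 52.49·683 + 53.58·779 + 34.61·35 = 78800.84.
Real GDP 2010 (at 2003 prices) = 52.49·958 + 53.58·489 + 34.61·33 = 77628.17.
Real growth = 77628.17/78800.84 − 1 = -0.0149.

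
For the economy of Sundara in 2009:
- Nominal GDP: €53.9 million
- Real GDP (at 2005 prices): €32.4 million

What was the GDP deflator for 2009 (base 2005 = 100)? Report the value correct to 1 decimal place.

GDP deflator = (Nominal / Real) × 100 = 53.9 / 32.4 × 100 = 166.36.

166.4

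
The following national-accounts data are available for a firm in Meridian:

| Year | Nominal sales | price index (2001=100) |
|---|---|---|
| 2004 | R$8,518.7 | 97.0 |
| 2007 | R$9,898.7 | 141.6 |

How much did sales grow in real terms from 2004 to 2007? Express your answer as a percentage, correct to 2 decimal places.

Deflate each year: 2004 → 8518.7/0.970 = 8782.16; 2007 → 9898.7/1.416 = 6990.61.
So real sales changed by 6990.61/8782.16 − 1 = -0.2040, i.e. -20.40%.

-20.40%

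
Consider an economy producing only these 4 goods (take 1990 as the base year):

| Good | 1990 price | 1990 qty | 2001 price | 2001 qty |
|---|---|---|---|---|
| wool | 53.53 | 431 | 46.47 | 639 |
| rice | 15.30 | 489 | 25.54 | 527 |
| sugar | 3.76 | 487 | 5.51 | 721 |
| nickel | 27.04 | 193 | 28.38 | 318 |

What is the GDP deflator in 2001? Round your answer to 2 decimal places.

Nominal GDP 2001 = 46.47·639 + 25.54·527 + 5.51·721 + 28.38·318 = 56151.46.
Real GDP 2001 (at 1990 prices) = 53.53·639 + 15.30·527 + 3.76·721 + 27.04·318 = 53578.45.
Deflator = Nominal/Real × 100 = 56151.46/53578.45 × 100 = 104.802.

104.80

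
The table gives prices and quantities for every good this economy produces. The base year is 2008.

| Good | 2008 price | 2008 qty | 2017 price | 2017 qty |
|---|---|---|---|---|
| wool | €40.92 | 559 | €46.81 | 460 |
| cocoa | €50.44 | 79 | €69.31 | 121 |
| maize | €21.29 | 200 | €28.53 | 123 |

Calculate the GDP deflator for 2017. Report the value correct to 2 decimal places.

121.36

Nominal GDP 2017 = 46.81·460 + 69.31·121 + 28.53·123 = 33428.30.
Real GDP 2017 (at 2008 prices) = 40.92·460 + 50.44·121 + 21.29·123 = 27545.11.
Deflator = Nominal/Real × 100 = 33428.30/27545.11 × 100 = 121.358.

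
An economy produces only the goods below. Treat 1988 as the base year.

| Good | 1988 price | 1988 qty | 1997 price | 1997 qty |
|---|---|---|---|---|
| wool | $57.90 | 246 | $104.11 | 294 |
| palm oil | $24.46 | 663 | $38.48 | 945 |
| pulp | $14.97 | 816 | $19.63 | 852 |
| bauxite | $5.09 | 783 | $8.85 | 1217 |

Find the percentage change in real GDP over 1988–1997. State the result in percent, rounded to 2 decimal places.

26.63%

Real GDP 1988 = Nominal GDP 1988 = 57.90·246 + 24.46·663 + 14.97·816 + 5.09·783 = 46661.37.
Real GDP 1997 (at 1988 prices) = 57.90·294 + 24.46·945 + 14.97·852 + 5.09·1217 = 59086.27.
Real growth = 59086.27/46661.37 − 1 = 0.2663.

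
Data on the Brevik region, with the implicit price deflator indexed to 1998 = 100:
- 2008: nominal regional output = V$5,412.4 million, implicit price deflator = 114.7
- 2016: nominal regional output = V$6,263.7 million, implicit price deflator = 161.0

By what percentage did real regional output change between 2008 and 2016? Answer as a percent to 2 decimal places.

-17.55%

Real regional output 2008 = 5412.4 / 1.147 = 4718.74.
Real regional output 2016 = 6263.7 / 1.610 = 3890.50.
Real growth = 3890.50 / 4718.74 − 1 = -0.1755.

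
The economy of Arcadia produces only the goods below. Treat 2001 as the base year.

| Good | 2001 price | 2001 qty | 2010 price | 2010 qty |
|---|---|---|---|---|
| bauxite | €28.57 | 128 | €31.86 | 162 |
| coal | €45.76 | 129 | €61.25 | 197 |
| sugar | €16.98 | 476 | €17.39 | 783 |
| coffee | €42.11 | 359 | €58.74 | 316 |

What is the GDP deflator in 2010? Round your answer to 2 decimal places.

Nominal GDP 2010 = 31.86·162 + 61.25·197 + 17.39·783 + 58.74·316 = 49405.78.
Real GDP 2010 (at 2001 prices) = 28.57·162 + 45.76·197 + 16.98·783 + 42.11·316 = 40245.16.
Deflator = Nominal/Real × 100 = 49405.78/40245.16 × 100 = 122.762.

122.76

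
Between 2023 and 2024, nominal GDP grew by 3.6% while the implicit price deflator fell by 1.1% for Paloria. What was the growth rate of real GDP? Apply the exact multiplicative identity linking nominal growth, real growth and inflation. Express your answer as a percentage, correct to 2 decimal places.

(1 + g_nom) = (1 + g_real)(1 + π), so g_real = 1.0360 / 0.9890 − 1 = 0.04752.

4.75%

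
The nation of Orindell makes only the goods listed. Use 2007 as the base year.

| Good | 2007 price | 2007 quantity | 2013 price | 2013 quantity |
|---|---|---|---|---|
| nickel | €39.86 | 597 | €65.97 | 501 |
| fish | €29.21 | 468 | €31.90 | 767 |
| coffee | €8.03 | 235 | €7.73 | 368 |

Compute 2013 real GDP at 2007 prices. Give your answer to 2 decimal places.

€45328.97

Real GDP 2013 = Σ (p_2007 × q_2013) = 39.86·501 + 29.21·767 + 8.03·368 = 45328.97.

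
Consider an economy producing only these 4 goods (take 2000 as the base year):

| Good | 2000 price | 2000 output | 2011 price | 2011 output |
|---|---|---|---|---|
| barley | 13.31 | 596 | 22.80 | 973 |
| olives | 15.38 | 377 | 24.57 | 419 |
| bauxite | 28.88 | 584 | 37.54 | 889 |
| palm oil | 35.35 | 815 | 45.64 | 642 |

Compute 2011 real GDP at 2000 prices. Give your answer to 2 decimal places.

Real GDP 2011 = Σ (p_2000 × q_2011) = 13.31·973 + 15.38·419 + 28.88·889 + 35.35·642 = 67763.87.

67763.87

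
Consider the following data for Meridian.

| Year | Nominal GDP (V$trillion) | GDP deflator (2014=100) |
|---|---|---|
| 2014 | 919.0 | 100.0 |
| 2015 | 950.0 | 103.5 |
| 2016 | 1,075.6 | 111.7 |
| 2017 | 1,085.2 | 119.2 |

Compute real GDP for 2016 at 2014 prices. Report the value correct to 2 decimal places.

Real GDP 2016 = 1075.6 / 1.117 = 962.94.

V$962.94 trillion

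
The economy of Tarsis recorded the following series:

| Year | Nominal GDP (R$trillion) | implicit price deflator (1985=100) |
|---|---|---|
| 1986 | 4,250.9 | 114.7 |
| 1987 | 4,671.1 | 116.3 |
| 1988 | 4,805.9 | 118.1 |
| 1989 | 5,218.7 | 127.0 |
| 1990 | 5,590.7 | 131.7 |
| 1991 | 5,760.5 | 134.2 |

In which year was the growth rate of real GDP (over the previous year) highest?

1987: real = 4671.1/1.163 = 4016.42; growth vs 1986 (3706.10) = 8.37%.
1988: real = 4805.9/1.181 = 4069.35; growth vs 1987 (4016.42) = 1.32%.
1989: real = 5218.7/1.270 = 4109.21; growth vs 1988 (4069.35) = 0.98%.
1990: real = 5590.7/1.317 = 4245.03; growth vs 1989 (4109.21) = 3.31%.
1991: real = 5760.5/1.342 = 4292.47; growth vs 1990 (4245.03) = 1.12%.

1987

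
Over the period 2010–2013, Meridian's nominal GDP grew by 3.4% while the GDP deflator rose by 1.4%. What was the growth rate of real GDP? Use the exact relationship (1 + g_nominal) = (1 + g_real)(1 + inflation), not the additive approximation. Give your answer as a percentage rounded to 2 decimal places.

(1 + g_nom) = (1 + g_real)(1 + π), so g_real = 1.0340 / 1.0140 − 1 = 0.01972.

1.97%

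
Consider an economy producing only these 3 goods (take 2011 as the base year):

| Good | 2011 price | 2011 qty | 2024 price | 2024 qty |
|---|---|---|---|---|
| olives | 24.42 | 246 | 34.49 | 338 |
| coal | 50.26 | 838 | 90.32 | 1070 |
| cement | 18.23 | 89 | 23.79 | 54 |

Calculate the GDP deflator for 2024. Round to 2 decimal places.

173.90

Nominal GDP 2024 = 34.49·338 + 90.32·1070 + 23.79·54 = 109584.68.
Real GDP 2024 (at 2011 prices) = 24.42·338 + 50.26·1070 + 18.23·54 = 63016.58.
Deflator = Nominal/Real × 100 = 109584.68/63016.58 × 100 = 173.898.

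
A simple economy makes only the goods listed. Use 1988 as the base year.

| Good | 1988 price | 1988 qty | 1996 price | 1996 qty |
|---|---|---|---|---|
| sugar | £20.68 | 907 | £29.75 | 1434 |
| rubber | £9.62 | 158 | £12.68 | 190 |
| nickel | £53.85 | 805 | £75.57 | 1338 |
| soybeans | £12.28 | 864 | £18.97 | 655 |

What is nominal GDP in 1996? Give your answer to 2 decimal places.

Nominal GDP 1996 = Σ (p_1996 × q_1996) = 29.75·1434 + 12.68·190 + 75.57·1338 + 18.97·655 = 158608.71.

£158608.71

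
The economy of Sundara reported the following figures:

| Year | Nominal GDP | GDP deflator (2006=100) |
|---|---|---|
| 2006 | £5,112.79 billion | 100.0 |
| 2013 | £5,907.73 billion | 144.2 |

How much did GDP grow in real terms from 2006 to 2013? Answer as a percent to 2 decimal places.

Deflate each year: 2006 → 5112.79/1.000 = 5112.79; 2013 → 5907.73/1.442 = 4096.90.
So real GDP changed by 4096.90/5112.79 − 1 = -0.1987, i.e. -19.87%.

-19.87%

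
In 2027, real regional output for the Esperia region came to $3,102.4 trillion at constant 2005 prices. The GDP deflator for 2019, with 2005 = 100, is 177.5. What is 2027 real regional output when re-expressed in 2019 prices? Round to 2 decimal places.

Real regional output in 2019 prices = Real regional output in 2005 prices × (P_2019/P_2005) = 3102.4 × 1.775 = 5506.76.

$5,506.76 trillion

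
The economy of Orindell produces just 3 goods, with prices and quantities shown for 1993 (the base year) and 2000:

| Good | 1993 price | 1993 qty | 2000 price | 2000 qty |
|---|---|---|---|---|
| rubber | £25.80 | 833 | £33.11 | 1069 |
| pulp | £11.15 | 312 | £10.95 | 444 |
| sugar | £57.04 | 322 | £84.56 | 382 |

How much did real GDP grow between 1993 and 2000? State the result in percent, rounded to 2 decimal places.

Real GDP 1993 = Nominal GDP 1993 = 25.80·833 + 11.15·312 + 57.04·322 = 43337.08.
Real GDP 2000 (at 1993 prices) = 25.80·1069 + 11.15·444 + 57.04·382 = 54320.08.
Real growth = 54320.08/43337.08 − 1 = 0.2534.

25.34%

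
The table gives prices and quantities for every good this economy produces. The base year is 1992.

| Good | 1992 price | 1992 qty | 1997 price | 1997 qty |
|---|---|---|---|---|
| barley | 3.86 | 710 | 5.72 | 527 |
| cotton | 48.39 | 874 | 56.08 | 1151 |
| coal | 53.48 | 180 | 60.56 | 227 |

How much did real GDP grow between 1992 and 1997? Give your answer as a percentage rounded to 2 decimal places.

27.83%

Real GDP 1992 = Nominal GDP 1992 = 3.86·710 + 48.39·874 + 53.48·180 = 54659.86.
Real GDP 1997 (at 1992 prices) = 3.86·527 + 48.39·1151 + 53.48·227 = 69871.07.
Real growth = 69871.07/54659.86 − 1 = 0.2783.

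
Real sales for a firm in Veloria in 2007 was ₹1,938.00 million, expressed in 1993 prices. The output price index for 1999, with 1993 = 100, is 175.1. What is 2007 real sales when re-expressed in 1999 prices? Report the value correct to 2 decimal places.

Real sales in 1999 prices = Real sales in 1993 prices × (P_1999/P_1993) = 1938.00 × 1.751 = 3393.44.

₹3,393.44 million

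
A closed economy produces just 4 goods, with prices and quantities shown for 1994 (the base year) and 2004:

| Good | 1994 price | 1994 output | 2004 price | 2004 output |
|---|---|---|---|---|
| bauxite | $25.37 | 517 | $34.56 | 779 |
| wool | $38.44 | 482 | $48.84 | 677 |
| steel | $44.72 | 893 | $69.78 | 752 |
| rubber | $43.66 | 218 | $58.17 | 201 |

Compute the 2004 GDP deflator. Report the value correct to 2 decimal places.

Nominal GDP 2004 = 34.56·779 + 48.84·677 + 69.78·752 + 58.17·201 = 124153.65.
Real GDP 2004 (at 1994 prices) = 25.37·779 + 38.44·677 + 44.72·752 + 43.66·201 = 88192.21.
Deflator = Nominal/Real × 100 = 124153.65/88192.21 × 100 = 140.776.

140.78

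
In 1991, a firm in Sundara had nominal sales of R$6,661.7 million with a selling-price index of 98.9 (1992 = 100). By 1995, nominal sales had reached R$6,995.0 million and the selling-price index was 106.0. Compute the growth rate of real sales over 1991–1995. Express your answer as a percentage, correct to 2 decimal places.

Deflate each year: 1991 → 6661.7/0.989 = 6735.79; 1995 → 6995.0/1.060 = 6599.06.
So real sales changed by 6599.06/6735.79 − 1 = -0.0203, i.e. -2.03%.

-2.03%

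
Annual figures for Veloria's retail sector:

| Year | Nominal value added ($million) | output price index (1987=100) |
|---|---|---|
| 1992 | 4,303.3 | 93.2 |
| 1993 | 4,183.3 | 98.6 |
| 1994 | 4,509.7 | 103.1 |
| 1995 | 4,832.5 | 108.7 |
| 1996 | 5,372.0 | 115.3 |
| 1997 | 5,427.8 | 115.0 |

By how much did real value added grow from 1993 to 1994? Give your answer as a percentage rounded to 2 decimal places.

3.10%

Real value added 1993 = 4183.3/0.986 = 4242.70.
Real value added 1994 = 4509.7/1.031 = 4374.10.
Change = 4374.10/4242.70 − 1 = 0.0310.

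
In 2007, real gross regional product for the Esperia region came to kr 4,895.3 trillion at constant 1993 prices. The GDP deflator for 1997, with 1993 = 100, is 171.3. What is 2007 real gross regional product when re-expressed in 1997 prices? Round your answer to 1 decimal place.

kr 8,385.6 trillion

Real gross regional product in 1997 prices = Real gross regional product in 1993 prices × (P_1997/P_1993) = 4895.3 × 1.713 = 8385.65.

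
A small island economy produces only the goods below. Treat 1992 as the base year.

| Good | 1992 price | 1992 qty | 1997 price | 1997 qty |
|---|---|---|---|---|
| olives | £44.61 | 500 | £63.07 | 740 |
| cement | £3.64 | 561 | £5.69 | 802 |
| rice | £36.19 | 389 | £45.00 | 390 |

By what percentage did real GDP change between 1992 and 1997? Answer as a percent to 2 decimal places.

Real GDP 1992 = Nominal GDP 1992 = 44.61·500 + 3.64·561 + 36.19·389 = 38424.95.
Real GDP 1997 (at 1992 prices) = 44.61·740 + 3.64·802 + 36.19·390 = 50044.78.
Real growth = 50044.78/38424.95 − 1 = 0.3024.

30.24%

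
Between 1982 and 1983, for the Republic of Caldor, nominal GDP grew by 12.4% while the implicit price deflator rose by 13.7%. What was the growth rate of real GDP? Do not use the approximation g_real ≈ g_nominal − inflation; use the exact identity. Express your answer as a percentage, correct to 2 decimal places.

(1 + g_nom) = (1 + g_real)(1 + π), so g_real = 1.1240 / 1.1370 − 1 = -0.01143.

-1.14%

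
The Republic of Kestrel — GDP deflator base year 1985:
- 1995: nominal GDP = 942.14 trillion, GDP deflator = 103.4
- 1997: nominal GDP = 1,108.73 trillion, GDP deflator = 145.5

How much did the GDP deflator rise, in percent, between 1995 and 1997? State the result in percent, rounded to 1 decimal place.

Price-level change = 145.5 / 103.4 − 1 = 0.4072.

40.7%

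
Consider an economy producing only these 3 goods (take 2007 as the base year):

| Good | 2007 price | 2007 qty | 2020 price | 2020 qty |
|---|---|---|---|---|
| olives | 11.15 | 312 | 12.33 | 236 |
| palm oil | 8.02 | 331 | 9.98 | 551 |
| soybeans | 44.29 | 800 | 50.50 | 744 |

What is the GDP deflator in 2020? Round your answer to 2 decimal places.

114.95

Nominal GDP 2020 = 12.33·236 + 9.98·551 + 50.50·744 = 45980.86.
Real GDP 2020 (at 2007 prices) = 11.15·236 + 8.02·551 + 44.29·744 = 40002.18.
Deflator = Nominal/Real × 100 = 45980.86/40002.18 × 100 = 114.946.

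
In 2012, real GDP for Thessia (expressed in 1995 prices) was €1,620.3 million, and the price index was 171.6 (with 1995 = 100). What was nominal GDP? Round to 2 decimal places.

€2,780.43 million

Nominal GDP = Real × (price index/100) = 1620.3 × 1.716 = 2780.43.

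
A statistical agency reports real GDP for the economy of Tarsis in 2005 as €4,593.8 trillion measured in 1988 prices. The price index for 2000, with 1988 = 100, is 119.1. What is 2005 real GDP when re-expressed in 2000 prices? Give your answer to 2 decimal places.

Real GDP in 2000 prices = Real GDP in 1988 prices × (P_2000/P_1988) = 4593.8 × 1.191 = 5471.22.

€5,471.22 trillion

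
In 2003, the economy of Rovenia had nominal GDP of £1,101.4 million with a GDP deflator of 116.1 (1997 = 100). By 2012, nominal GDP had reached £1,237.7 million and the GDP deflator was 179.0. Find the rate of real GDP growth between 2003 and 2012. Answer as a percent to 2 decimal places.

-27.11%

Real GDP 2003 = 1101.4 / 1.161 = 948.66.
Real GDP 2012 = 1237.7 / 1.790 = 691.45.
Real growth = 691.45 / 948.66 − 1 = -0.2711.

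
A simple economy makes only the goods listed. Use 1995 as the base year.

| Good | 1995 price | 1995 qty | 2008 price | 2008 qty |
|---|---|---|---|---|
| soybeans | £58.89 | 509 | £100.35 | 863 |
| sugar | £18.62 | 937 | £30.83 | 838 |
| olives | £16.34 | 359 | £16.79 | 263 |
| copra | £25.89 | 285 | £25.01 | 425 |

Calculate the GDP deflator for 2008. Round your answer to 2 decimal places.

155.99

Nominal GDP 2008 = 100.35·863 + 30.83·838 + 16.79·263 + 25.01·425 = 127482.61.
Real GDP 2008 (at 1995 prices) = 58.89·863 + 18.62·838 + 16.34·263 + 25.89·425 = 81726.30.
Deflator = Nominal/Real × 100 = 127482.61/81726.30 × 100 = 155.987.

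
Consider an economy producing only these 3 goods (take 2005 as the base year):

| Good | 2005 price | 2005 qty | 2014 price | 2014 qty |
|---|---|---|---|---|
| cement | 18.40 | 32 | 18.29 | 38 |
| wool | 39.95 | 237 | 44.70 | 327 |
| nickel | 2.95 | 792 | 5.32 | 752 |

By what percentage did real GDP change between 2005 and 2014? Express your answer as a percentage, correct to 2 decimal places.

Real GDP 2005 = Nominal GDP 2005 = 18.40·32 + 39.95·237 + 2.95·792 = 12393.35.
Real GDP 2014 (at 2005 prices) = 18.40·38 + 39.95·327 + 2.95·752 = 15981.25.
Real growth = 15981.25/12393.35 − 1 = 0.2895.

28.95%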